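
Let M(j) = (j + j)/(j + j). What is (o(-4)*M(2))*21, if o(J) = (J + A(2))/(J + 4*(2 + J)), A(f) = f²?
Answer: 0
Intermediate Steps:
M(j) = 1 (M(j) = (2*j)/((2*j)) = (2*j)*(1/(2*j)) = 1)
o(J) = (4 + J)/(8 + 5*J) (o(J) = (J + 2²)/(J + 4*(2 + J)) = (J + 4)/(J + (8 + 4*J)) = (4 + J)/(8 + 5*J))
(o(-4)*M(2))*21 = (((4 - 4)/(8 + 5*(-4)))*1)*21 = ((0/(8 - 20))*1)*21 = ((0/(-12))*1)*21 = (-1/12*0*1)*21 = (0*1)*21 = 0*21 = 0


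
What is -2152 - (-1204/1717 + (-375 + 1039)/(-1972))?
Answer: -107102854/49793 ≈ -2151.0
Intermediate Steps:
-2152 - (-1204/1717 + (-375 + 1039)/(-1972)) = -2152 - (-1204*1/1717 + 664*(-1/1972)) = -2152 - (-1204/1717 - 166/493) = -2152 - 1*(-51682/49793) = -2152 + 51682/49793 = -107102854/49793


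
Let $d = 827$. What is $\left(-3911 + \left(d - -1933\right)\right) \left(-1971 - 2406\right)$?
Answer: $5037927$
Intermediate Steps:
$\left(-3911 + \left(d - -1933\right)\right) \left(-1971 - 2406\right) = \left(-3911 + \left(827 - -1933\right)\right) \left(-1971 - 2406\right) = \left(-3911 + \left(827 + 1933\right)\right) \left(-4377\right) = \left(-3911 + 2760\right) \left(-4377\right) = \left(-1151\right) \left(-4377\right) = 5037927$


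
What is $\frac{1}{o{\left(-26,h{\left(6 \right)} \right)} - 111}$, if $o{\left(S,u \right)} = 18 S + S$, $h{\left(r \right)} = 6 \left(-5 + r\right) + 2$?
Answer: $- \frac{1}{605} \approx -0.0016529$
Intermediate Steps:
$h{\left(r \right)} = -28 + 6 r$ ($h{\left(r \right)} = \left(-30 + 6 r\right) + 2 = -28 + 6 r$)
$o{\left(S,u \right)} = 19 S$
$\frac{1}{o{\left(-26,h{\left(6 \right)} \right)} - 111} = \frac{1}{19 \left(-26\right) - 111} = \frac{1}{-494 - 111} = \frac{1}{-605} = - \frac{1}{605}$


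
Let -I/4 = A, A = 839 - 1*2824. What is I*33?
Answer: 262020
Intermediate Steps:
A = -1985 (A = 839 - 2824 = -1985)
I = 7940 (I = -4*(-1985) = 7940)
I*33 = 7940*33 = 262020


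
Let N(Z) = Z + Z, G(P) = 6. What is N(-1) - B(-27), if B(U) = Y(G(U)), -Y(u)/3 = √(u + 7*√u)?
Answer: -2 + 3*√(6 + 7*√6) ≈ 12.433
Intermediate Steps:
Y(u) = -3*√(u + 7*√u)
N(Z) = 2*Z
B(U) = -3*√(6 + 7*√6)
N(-1) - B(-27) = 2*(-1) - (-3)*√(6 + 7*√6) = -2 + 3*√(6 + 7*√6)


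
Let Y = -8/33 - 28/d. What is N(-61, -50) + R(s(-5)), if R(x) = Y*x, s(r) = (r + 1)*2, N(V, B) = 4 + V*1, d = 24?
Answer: -503/11 ≈ -45.727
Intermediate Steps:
Y = -31/22 (Y = -8/33 - 28/24 = -8*1/33 - 28*1/24 = -8/33 - 7/6 = -31/22 ≈ -1.4091)
N(V, B) = 4 + V
s(r) = 2 + 2*r (s(r) = (1 + r)*2 = 2 + 2*r)
R(x) = -31*x/22
N(-61, -50) + R(s(-5)) = (4 - 61) - 31*(2 + 2*(-5))/22 = -57 - 31*(2 - 10)/22 = -57 - 31/22*(-8) = -57 + 124/11 = -503/11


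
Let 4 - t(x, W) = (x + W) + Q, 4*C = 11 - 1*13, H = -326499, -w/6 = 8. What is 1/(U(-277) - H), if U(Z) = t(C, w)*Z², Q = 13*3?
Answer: 2/2724681 ≈ 7.3403e-7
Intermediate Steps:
w = -48 (w = -6*8 = -48)
Q = 39
C = -½ (C = (11 - 1*13)/4 = (11 - 13)/4 = (¼)*(-2) = -½ ≈ -0.50000)
t(x, W) = -35 - W - x (t(x, W) = 4 - ((x + W) + 39) = 4 - ((W + x) + 39) = 4 - (39 + W + x) = 4 + (-39 - W - x) = -35 - W - x)
U(Z) = 27*Z²/2 (U(Z) = (-35 - 1*(-48) - 1*(-½))*Z² = (-35 + 48 + ½)*Z² = 27*Z²/2)
1/(U(-277) - H) = 1/((27/2)*(-277)² - 1*(-326499)) = 1/((27/2)*76729 + 326499) = 1/(2071683/2 + 326499) = 1/(2724681/2) = 2/2724681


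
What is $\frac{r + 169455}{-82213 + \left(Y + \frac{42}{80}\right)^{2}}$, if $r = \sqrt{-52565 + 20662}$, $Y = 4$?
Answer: $- \frac{6952000}{3372001} - \frac{1600 i \sqrt{31903}}{131508039} \approx -2.0617 - 0.0021731 i$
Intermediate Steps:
$r = i \sqrt{31903}$ ($r = \sqrt{-31903} = i \sqrt{31903} \approx 178.61 i$)
$\frac{r + 169455}{-82213 + \left(Y + \frac{42}{80}\right)^{2}} = \frac{i \sqrt{31903} + 169455}{-82213 + \left(4 + \frac{42}{80}\right)^{2}} = \frac{169455 + i \sqrt{31903}}{-82213 + \left(4 + 42 \cdot \frac{1}{80}\right)^{2}} = \frac{169455 + i \sqrt{31903}}{-82213 + \left(4 + \frac{21}{40}\right)^{2}} = \frac{169455 + i \sqrt{31903}}{-82213 + \left(\frac{181}{40}\right)^{2}} = \frac{169455 + i \sqrt{31903}}{-82213 + \frac{32761}{1600}} = \frac{169455 + i \sqrt{31903}}{- \frac{131508039}{1600}} = \left(169455 + i \sqrt{31903}\right) \left(- \frac{1600}{131508039}\right) = - \frac{6952000}{3372001} - \frac{1600 i \sqrt{31903}}{131508039}$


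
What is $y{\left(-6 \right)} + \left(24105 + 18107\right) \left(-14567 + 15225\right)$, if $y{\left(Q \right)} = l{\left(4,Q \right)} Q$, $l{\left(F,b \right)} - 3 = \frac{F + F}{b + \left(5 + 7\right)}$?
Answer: $27775470$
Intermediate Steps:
$l{\left(F,b \right)} = 3 + \frac{2 F}{12 + b}$ ($l{\left(F,b \right)} = 3 + \frac{F + F}{b + \left(5 + 7\right)} = 3 + \frac{2 F}{b + 12} = 3 + \frac{2 F}{12 + b}$)
$y{\left(Q \right)} = \frac{Q \left(44 + 3 Q\right)}{12 + Q}$ ($y{\left(Q \right)} = \frac{36 + 2 \cdot 4 + 3 Q}{12 + Q} Q = \frac{36 + 8 + 3 Q}{12 + Q} Q = \frac{44 + 3 Q}{12 + Q} Q = \frac{Q \left(44 + 3 Q\right)}{12 + Q}$)
$y{\left(-6 \right)} + \left(24105 + 18107\right) \left(-14567 + 15225\right) = - \frac{6 \left(44 + 3 \left(-6\right)\right)}{12 - 6} + \left(24105 + 18107\right) \left(-14567 + 15225\right) = - \frac{6 \left(44 - 18\right)}{6} + 42212 \cdot 658 = \left(-6\right) \frac{1}{6} \cdot 26 + 27775496 = -26 + 27775496 = 27775470$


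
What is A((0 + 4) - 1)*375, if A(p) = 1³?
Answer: 375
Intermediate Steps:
A(p) = 1
A((0 + 4) - 1)*375 = 1*375 = 375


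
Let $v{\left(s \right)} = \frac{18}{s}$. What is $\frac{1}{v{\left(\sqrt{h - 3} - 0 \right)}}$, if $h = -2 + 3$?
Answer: $\frac{i \sqrt{2}}{18} \approx 0.078567 i$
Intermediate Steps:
$h = 1$
$\frac{1}{v{\left(\sqrt{h - 3} - 0 \right)}} = \frac{1}{18 \frac{1}{\sqrt{1 - 3} - 0}} = \frac{1}{18 \frac{1}{\sqrt{-2} + 0}} = \frac{1}{18 \frac{1}{i \sqrt{2} + 0}} = \frac{1}{18 \frac{1}{i \sqrt{2}}} = \frac{1}{18 \left(- \frac{i \sqrt{2}}{2}\right)} = \frac{1}{\left(-9\right) i \sqrt{2}} = \frac{i \sqrt{2}}{18}$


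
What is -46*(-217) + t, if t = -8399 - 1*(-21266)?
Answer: 22849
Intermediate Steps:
t = 12867 (t = -8399 + 21266 = 12867)
-46*(-217) + t = -46*(-217) + 12867 = 9982 + 12867 = 22849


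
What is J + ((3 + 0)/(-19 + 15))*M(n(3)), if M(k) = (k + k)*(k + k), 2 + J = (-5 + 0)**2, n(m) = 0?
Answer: 23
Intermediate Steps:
J = 23 (J = -2 + (-5 + 0)**2 = -2 + (-5)**2 = -2 + 25 = 23)
M(k) = 4*k**2 (M(k) = (2*k)*(2*k) = 4*k**2)
J + ((3 + 0)/(-19 + 15))*M(n(3)) = 23 + ((3 + 0)/(-19 + 15))*(4*0**2) = 23 + (3/(-4))*(4*0) = 23 + (3*(-1/4))*0 = 23 - 3/4*0 = 23 + 0 = 23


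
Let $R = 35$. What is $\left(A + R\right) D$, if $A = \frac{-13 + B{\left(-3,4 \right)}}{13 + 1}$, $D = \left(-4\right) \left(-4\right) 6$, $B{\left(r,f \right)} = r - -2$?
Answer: $3264$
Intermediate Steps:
$B{\left(r,f \right)} = 2 + r$ ($B{\left(r,f \right)} = r + 2 = 2 + r$)
$D = 96$ ($D = 16 \cdot 6 = 96$)
$A = -1$ ($A = \frac{-13 + \left(2 - 3\right)}{13 + 1} = \frac{-13 - 1}{14} = \left(-14\right) \frac{1}{14} = -1$)
$\left(A + R\right) D = \left(-1 + 35\right) 96 = 34 \cdot 96 = 3264$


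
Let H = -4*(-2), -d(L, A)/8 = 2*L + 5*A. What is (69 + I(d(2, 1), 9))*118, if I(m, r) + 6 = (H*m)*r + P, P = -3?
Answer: -604632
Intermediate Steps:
d(L, A) = -40*A - 16*L (d(L, A) = -8*(2*L + 5*A) = -40*A - 16*L)
H = 8
I(m, r) = -9 + 8*m*r (I(m, r) = -6 + ((8*m)*r - 3) = -6 + (8*m*r - 3) = -6 + (-3 + 8*m*r) = -9 + 8*m*r)
(69 + I(d(2, 1), 9))*118 = (69 + (-9 + 8*(-40*1 - 16*2)*9))*118 = (69 + (-9 + 8*(-40 - 32)*9))*118 = (69 + (-9 + 8*(-72)*9))*118 = (69 + (-9 - 5184))*118 = (69 - 5193)*118 = -5124*118 = -604632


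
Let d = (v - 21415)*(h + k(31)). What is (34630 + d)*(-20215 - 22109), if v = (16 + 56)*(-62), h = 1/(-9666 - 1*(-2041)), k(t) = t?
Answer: 247725292186704/7625 ≈ 3.2489e+10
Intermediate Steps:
h = -1/7625 (h = 1/(-9666 + 2041) = 1/(-7625) = -1/7625 ≈ -0.00013115)
v = -4464 (v = 72*(-62) = -4464)
d = -6117122746/7625 (d = (-4464 - 21415)*(-1/7625 + 31) = -25879*236374/7625 = -6117122746/7625 ≈ -8.0225e+5)
(34630 + d)*(-20215 - 22109) = (34630 - 6117122746/7625)*(-20215 - 22109) = -5853068996/7625*(-42324) = 247725292186704/7625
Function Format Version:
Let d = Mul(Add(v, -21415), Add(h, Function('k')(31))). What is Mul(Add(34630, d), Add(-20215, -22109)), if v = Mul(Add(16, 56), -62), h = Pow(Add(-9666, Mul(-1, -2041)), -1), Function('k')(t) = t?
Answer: Rational(247725292186704, 7625) ≈ 3.2489e+10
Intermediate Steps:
h = Rational(-1, 7625) (h = Pow(Add(-9666, 2041), -1) = Pow(-7625, -1) = Rational(-1, 7625) ≈ -0.00013115)
v = -4464 (v = Mul(72, -62) = -4464)
d = Rational(-6117122746, 7625) (d = Mul(Add(-4464, -21415), Add(Rational(-1, 7625), 31)) = Mul(-25879, Rational(236374, 7625)) = Rational(-6117122746, 7625) ≈ -8.0225e+5)
Mul(Add(34630, d), Add(-20215, -22109)) = Mul(Add(34630, Rational(-6117122746, 7625)), Add(-20215, -22109)) = Mul(Rational(-5853068996, 7625), -42324) = Rational(247725292186704, 7625)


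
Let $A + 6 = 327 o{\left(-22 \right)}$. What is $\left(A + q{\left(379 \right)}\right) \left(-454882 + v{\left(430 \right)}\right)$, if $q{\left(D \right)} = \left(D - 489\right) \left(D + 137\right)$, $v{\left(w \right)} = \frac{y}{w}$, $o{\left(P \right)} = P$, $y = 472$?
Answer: $\frac{1251049848048}{43} \approx 2.9094 \cdot 10^{10}$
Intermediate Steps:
$v{\left(w \right)} = \frac{472}{w}$
$A = -7200$ ($A = -6 + 327 \left(-22\right) = -6 - 7194 = -7200$)
$q{\left(D \right)} = \left(-489 + D\right) \left(137 + D\right)$
$\left(A + q{\left(379 \right)}\right) \left(-454882 + v{\left(430 \right)}\right) = \left(-7200 - \left(200401 - 143641\right)\right) \left(-454882 + \frac{472}{430}\right) = \left(-7200 - 56760\right) \left(-454882 + 472 \cdot \frac{1}{430}\right) = \left(-7200 - 56760\right) \left(-454882 + \frac{236}{215}\right) = \left(-63960\right) \left(- \frac{97799394}{215}\right) = \frac{1251049848048}{43}$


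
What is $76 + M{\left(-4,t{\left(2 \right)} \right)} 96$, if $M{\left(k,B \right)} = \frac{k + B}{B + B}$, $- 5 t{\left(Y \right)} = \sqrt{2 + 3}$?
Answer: $124 + 192 \sqrt{5} \approx 553.33$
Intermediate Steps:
$t{\left(Y \right)} = - \frac{\sqrt{5}}{5}$ ($t{\left(Y \right)} = - \frac{\sqrt{2 + 3}}{5} = - \frac{\sqrt{5}}{5}$)
$M{\left(k,B \right)} = \frac{B + k}{2 B}$
$76 + M{\left(-4,t{\left(2 \right)} \right)} 96 = 76 + \frac{- \frac{\sqrt{5}}{5} - 4}{2 \left(- \frac{\sqrt{5}}{5}\right)} 96 = 76 + \frac{- \sqrt{5} \left(-4 - \frac{\sqrt{5}}{5}\right)}{2} \cdot 96 = 76 + - \frac{\sqrt{5} \left(-4 - \frac{\sqrt{5}}{5}\right)}{2} \cdot 96 = 76 - 48 \sqrt{5} \left(-4 - \frac{\sqrt{5}}{5}\right)$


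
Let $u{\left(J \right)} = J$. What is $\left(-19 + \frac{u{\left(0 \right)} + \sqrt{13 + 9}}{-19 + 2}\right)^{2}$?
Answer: $\frac{\left(323 + \sqrt{22}\right)^{2}}{289} \approx 371.56$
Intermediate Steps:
$\left(-19 + \frac{u{\left(0 \right)} + \sqrt{13 + 9}}{-19 + 2}\right)^{2} = \left(-19 + \frac{0 + \sqrt{13 + 9}}{-19 + 2}\right)^{2} = \left(-19 + \frac{0 + \sqrt{22}}{-17}\right)^{2} = \left(-19 + \sqrt{22} \left(- \frac{1}{17}\right)\right)^{2} = \left(-19 - \frac{\sqrt{22}}{17}\right)^{2}$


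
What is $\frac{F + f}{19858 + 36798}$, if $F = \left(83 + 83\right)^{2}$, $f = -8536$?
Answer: $\frac{4755}{14164} \approx 0.33571$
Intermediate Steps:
$F = 27556$ ($F = 166^{2} = 27556$)
$\frac{F + f}{19858 + 36798} = \frac{27556 - 8536}{19858 + 36798} = \frac{19020}{56656} = 19020 \cdot \frac{1}{56656} = \frac{4755}{14164}$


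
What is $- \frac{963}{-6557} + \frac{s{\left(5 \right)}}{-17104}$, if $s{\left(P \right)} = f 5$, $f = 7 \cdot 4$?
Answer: $\frac{3888293}{28037732} \approx 0.13868$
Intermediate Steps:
$f = 28$
$s{\left(P \right)} = 140$ ($s{\left(P \right)} = 28 \cdot 5 = 140$)
$- \frac{963}{-6557} + \frac{s{\left(5 \right)}}{-17104} = - \frac{963}{-6557} + \frac{140}{-17104} = \left(-963\right) \left(- \frac{1}{6557}\right) + 140 \left(- \frac{1}{17104}\right) = \frac{963}{6557} - \frac{35}{4276} = \frac{3888293}{28037732}$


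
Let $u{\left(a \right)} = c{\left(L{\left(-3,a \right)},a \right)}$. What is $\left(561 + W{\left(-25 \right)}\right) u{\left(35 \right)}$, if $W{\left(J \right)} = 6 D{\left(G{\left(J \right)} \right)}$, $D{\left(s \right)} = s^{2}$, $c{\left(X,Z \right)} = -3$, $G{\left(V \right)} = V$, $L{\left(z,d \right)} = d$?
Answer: $-12933$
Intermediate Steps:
$u{\left(a \right)} = -3$
$W{\left(J \right)} = 6 J^{2}$
$\left(561 + W{\left(-25 \right)}\right) u{\left(35 \right)} = \left(561 + 6 \left(-25\right)^{2}\right) \left(-3\right) = \left(561 + 6 \cdot 625\right) \left(-3\right) = \left(561 + 3750\right) \left(-3\right) = 4311 \left(-3\right) = -12933$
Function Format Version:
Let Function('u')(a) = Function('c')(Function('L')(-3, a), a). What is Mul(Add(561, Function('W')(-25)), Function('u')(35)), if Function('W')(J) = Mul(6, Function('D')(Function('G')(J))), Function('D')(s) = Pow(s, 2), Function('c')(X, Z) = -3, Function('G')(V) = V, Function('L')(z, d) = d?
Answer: -12933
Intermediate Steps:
Function('u')(a) = -3
Function('W')(J) = Mul(6, Pow(J, 2))
Mul(Add(561, Function('W')(-25)), Function('u')(35)) = Mul(Add(561, Mul(6, Pow(-25, 2))), -3) = Mul(Add(561, Mul(6, 625)), -3) = Mul(Add(561, 3750), -3) = Mul(4311, -3) = -12933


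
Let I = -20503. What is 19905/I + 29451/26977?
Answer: 66856668/553109431 ≈ 0.12087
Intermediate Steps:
19905/I + 29451/26977 = 19905/(-20503) + 29451/26977 = 19905*(-1/20503) + 29451*(1/26977) = -19905/20503 + 29451/26977 = 66856668/553109431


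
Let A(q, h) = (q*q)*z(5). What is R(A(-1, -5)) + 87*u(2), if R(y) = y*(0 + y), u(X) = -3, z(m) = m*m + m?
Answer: 639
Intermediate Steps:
z(m) = m + m**2 (z(m) = m**2 + m = m + m**2)
A(q, h) = 30*q**2 (A(q, h) = (q*q)*(5*(1 + 5)) = q**2*(5*6) = q**2*30 = 30*q**2)
R(y) = y**2 (R(y) = y*y = y**2)
R(A(-1, -5)) + 87*u(2) = (30*(-1)**2)**2 + 87*(-3) = (30*1)**2 - 261 = 30**2 - 261 = 900 - 261 = 639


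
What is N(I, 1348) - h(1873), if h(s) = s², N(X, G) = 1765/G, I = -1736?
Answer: -4728956127/1348 ≈ -3.5081e+6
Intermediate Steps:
N(I, 1348) - h(1873) = 1765/1348 - 1*1873² = 1765*(1/1348) - 1*3508129 = 1765/1348 - 3508129 = -4728956127/1348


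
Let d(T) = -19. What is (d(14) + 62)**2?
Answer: 1849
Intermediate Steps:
(d(14) + 62)**2 = (-19 + 62)**2 = 43**2 = 1849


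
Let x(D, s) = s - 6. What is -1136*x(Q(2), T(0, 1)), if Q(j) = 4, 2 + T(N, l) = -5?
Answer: 14768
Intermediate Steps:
T(N, l) = -7 (T(N, l) = -2 - 5 = -7)
x(D, s) = -6 + s
-1136*x(Q(2), T(0, 1)) = -1136*(-6 - 7) = -1136*(-13) = 14768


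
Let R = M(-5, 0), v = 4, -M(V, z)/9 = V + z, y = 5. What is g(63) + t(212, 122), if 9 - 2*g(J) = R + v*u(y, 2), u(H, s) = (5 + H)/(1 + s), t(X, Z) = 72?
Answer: 142/3 ≈ 47.333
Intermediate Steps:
M(V, z) = -9*V - 9*z (M(V, z) = -9*(V + z) = -9*V - 9*z)
u(H, s) = (5 + H)/(1 + s)
R = 45 (R = -9*(-5) - 9*0 = 45 + 0 = 45)
g(J) = -74/3 (g(J) = 9/2 - (45 + 4*((5 + 5)/(1 + 2)))/2 = 9/2 - (45 + 4*(10/3))/2 = 9/2 - (45 + 40/3)/2 = 9/2 - 1/2*175/3 = 9/2 - 175/6 = -74/3)
g(63) + t(212, 122) = -74/3 + 72 = 142/3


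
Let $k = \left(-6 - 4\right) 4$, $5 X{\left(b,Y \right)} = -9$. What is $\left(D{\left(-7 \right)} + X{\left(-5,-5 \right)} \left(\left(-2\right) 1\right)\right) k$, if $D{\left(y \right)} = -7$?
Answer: $136$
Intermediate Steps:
$X{\left(b,Y \right)} = - \frac{9}{5}$ ($X{\left(b,Y \right)} = \frac{1}{5} \left(-9\right) = - \frac{9}{5}$)
$k = -40$ ($k = \left(-10\right) 4 = -40$)
$\left(D{\left(-7 \right)} + X{\left(-5,-5 \right)} \left(\left(-2\right) 1\right)\right) k = \left(-7 - \frac{9 \left(\left(-2\right) 1\right)}{5}\right) \left(-40\right) = \left(-7 - - \frac{18}{5}\right) \left(-40\right) = \left(-7 + \frac{18}{5}\right) \left(-40\right) = \left(- \frac{17}{5}\right) \left(-40\right) = 136$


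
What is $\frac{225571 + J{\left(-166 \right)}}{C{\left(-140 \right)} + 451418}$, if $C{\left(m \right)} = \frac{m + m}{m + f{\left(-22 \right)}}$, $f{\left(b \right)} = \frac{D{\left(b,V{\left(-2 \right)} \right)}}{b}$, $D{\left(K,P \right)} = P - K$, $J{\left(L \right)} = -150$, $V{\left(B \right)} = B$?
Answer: $\frac{34940255}{69970098} \approx 0.49936$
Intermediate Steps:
$f{\left(b \right)} = \frac{-2 - b}{b}$
$C{\left(m \right)} = \frac{2 m}{- \frac{10}{11} + m}$ ($C{\left(m \right)} = \frac{m + m}{m + \frac{-2 - -22}{-22}} = \frac{2 m}{m - \frac{-2 + 22}{22}} = \frac{2 m}{m - \frac{10}{11}} = \frac{2 m}{- \frac{10}{11} + m}$)
$\frac{225571 + J{\left(-166 \right)}}{C{\left(-140 \right)} + 451418} = \frac{225571 - 150}{22 \left(-140\right) \frac{1}{-10 + 11 \left(-140\right)} + 451418} = \frac{225421}{22 \left(-140\right) \frac{1}{-10 - 1540} + 451418} = \frac{225421}{22 \left(-140\right) \frac{1}{-1550} + 451418} = \frac{225421}{22 \left(-140\right) \left(- \frac{1}{1550}\right) + 451418} = \frac{225421}{\frac{308}{155} + 451418} = \frac{225421}{\frac{69970098}{155}} = 225421 \cdot \frac{155}{69970098} = \frac{34940255}{69970098}$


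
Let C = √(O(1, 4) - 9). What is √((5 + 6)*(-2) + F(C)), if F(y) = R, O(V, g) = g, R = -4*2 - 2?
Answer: 4*I*√2 ≈ 5.6569*I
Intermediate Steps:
R = -10 (R = -8 - 2 = -10)
C = I*√5 (C = √(4 - 9) = √(-5) = I*√5 ≈ 2.2361*I)
F(y) = -10
√((5 + 6)*(-2) + F(C)) = √((5 + 6)*(-2) - 10) = √(11*(-2) - 10) = √(-22 - 10) = √(-32) = 4*I*√2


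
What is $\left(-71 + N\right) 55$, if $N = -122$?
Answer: $-10615$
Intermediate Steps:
$\left(-71 + N\right) 55 = \left(-71 - 122\right) 55 = \left(-193\right) 55 = -10615$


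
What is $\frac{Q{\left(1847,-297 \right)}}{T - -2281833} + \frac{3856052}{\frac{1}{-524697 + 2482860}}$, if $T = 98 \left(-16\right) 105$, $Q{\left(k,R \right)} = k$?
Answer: $\frac{15986455072413721715}{2117193} \approx 7.5508 \cdot 10^{12}$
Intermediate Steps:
$T = -164640$ ($T = \left(-1568\right) 105 = -164640$)
$\frac{Q{\left(1847,-297 \right)}}{T - -2281833} + \frac{3856052}{\frac{1}{-524697 + 2482860}} = \frac{1847}{-164640 - -2281833} + \frac{3856052}{\frac{1}{-524697 + 2482860}} = \frac{1847}{-164640 + 2281833} + \frac{3856052}{\frac{1}{1958163}} = \frac{1847}{2117193} + 3856052 \frac{1}{\frac{1}{1958163}} = 1847 \cdot \frac{1}{2117193} + 3856052 \cdot 1958163 = \frac{1847}{2117193} + 7550778352476 = \frac{15986455072413721715}{2117193}$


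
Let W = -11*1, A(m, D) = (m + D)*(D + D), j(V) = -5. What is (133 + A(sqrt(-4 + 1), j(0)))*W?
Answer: -2013 + 110*I*sqrt(3) ≈ -2013.0 + 190.53*I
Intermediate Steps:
A(m, D) = 2*D*(D + m) (A(m, D) = (D + m)*(2*D) = 2*D*(D + m))
W = -11
(133 + A(sqrt(-4 + 1), j(0)))*W = (133 + 2*(-5)*(-5 + sqrt(-4 + 1)))*(-11) = (133 + 2*(-5)*(-5 + sqrt(-3)))*(-11) = (133 + 2*(-5)*(-5 + I*sqrt(3)))*(-11) = (133 + (50 - 10*I*sqrt(3)))*(-11) = (183 - 10*I*sqrt(3))*(-11) = -2013 + 110*I*sqrt(3)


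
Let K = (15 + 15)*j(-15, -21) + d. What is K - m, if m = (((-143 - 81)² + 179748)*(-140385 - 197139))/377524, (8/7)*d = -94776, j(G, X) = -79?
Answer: 11350612125/94381 ≈ 1.2026e+5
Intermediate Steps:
d = -82929 (d = (7/8)*(-94776) = -82929)
K = -85299 (K = (15 + 15)*(-79) - 82929 = 30*(-79) - 82929 = -2370 - 82929 = -85299)
m = -19401217044/94381 (m = (((-224)² + 179748)*(-337524))*(1/377524) = ((50176 + 179748)*(-337524))*(1/377524) = (229924*(-337524))*(1/377524) = -77604868176*1/377524 = -19401217044/94381 ≈ -2.0556e+5)
K - m = -85299 - 1*(-19401217044/94381) = -85299 + 19401217044/94381 = 11350612125/94381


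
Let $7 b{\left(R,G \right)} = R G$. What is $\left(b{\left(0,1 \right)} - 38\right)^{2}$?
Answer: $1444$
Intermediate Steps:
$b{\left(R,G \right)} = \frac{G R}{7}$ ($b{\left(R,G \right)} = \frac{R G}{7} = \frac{G R}{7}$)
$\left(b{\left(0,1 \right)} - 38\right)^{2} = \left(\frac{1}{7} \cdot 1 \cdot 0 - 38\right)^{2} = \left(0 - 38\right)^{2} = \left(-38\right)^{2} = 1444$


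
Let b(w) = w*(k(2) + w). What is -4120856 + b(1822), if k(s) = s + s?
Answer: -793884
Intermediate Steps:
k(s) = 2*s
b(w) = w*(4 + w) (b(w) = w*(2*2 + w) = w*(4 + w))
-4120856 + b(1822) = -4120856 + 1822*(4 + 1822) = -4120856 + 1822*1826 = -4120856 + 3326972 = -793884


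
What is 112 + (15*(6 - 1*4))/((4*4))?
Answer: 911/8 ≈ 113.88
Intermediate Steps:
112 + (15*(6 - 1*4))/((4*4)) = 112 + (15*(6 - 4))/16 = 112 + (15*2)*(1/16) = 112 + 30*(1/16) = 112 + 15/8 = 911/8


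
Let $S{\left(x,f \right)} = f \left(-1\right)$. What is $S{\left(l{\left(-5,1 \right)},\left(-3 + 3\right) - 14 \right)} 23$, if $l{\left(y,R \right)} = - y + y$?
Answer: $322$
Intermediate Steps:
$l{\left(y,R \right)} = 0$
$S{\left(x,f \right)} = - f$
$S{\left(l{\left(-5,1 \right)},\left(-3 + 3\right) - 14 \right)} 23 = - (\left(-3 + 3\right) - 14) 23 = - (0 - 14) 23 = \left(-1\right) \left(-14\right) 23 = 14 \cdot 23 = 322$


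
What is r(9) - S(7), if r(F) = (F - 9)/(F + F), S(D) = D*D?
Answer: -49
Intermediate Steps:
S(D) = D²
r(F) = (-9 + F)/(2*F) (r(F) = (-9 + F)/((2*F)) = (-9 + F)*(1/(2*F)) = (-9 + F)/(2*F))
r(9) - S(7) = (½)*(-9 + 9)/9 - 1*7² = (½)*(⅑)*0 - 1*49 = 0 - 49 = -49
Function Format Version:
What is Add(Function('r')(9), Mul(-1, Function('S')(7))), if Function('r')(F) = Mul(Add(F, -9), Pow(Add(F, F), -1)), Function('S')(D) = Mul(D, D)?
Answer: -49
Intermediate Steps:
Function('S')(D) = Pow(D, 2)
Function('r')(F) = Mul(Rational(1, 2), Pow(F, -1), Add(-9, F)) (Function('r')(F) = Mul(Add(-9, F), Pow(Mul(2, F), -1)) = Mul(Add(-9, F), Mul(Rational(1, 2), Pow(F, -1))) = Mul(Rational(1, 2), Pow(F, -1), Add(-9, F)))
Add(Function('r')(9), Mul(-1, Function('S')(7))) = Add(Mul(Rational(1, 2), Pow(9, -1), Add(-9, 9)), Mul(-1, Pow(7, 2))) = Add(Mul(Rational(1, 2), Rational(1, 9), 0), Mul(-1, 49)) = Add(0, -49) = -49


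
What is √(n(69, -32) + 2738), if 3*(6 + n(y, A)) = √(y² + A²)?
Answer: √(24588 + 3*√5785)/3 ≈ 52.510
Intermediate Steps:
n(y, A) = -6 + √(A² + y²)/3 (n(y, A) = -6 + √(y² + A²)/3 = -6 + √(A² + y²)/3)
√(n(69, -32) + 2738) = √((-6 + √((-32)² + 69²)/3) + 2738) = √((-6 + √(1024 + 4761)/3) + 2738) = √((-6 + √5785/3) + 2738) = √(2732 + √5785/3)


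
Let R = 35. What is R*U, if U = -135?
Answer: -4725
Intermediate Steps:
R*U = 35*(-135) = -4725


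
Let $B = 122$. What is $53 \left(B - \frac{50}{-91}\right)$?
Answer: $\frac{591056}{91} \approx 6495.1$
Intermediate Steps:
$53 \left(B - \frac{50}{-91}\right) = 53 \left(122 - \frac{50}{-91}\right) = 53 \left(122 - - \frac{50}{91}\right) = 53 \left(122 + \frac{50}{91}\right) = 53 \cdot \frac{11152}{91} = \frac{591056}{91}$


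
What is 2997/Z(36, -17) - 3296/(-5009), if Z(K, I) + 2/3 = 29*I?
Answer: -40154543/7418329 ≈ -5.4129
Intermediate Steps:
Z(K, I) = -⅔ + 29*I
2997/Z(36, -17) - 3296/(-5009) = 2997/(-⅔ + 29*(-17)) - 3296/(-5009) = 2997/(-⅔ - 493) - 3296*(-1/5009) = 2997/(-1481/3) + 3296/5009 = 2997*(-3/1481) + 3296/5009 = -8991/1481 + 3296/5009 = -40154543/7418329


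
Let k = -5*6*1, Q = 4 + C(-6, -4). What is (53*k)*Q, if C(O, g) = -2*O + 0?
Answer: -25440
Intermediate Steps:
C(O, g) = -2*O
Q = 16 (Q = 4 - 2*(-6) = 4 + 12 = 16)
k = -30 (k = -30*1 = -30)
(53*k)*Q = (53*(-30))*16 = -1590*16 = -25440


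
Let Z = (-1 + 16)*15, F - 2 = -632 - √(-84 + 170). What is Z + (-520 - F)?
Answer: 335 + √86 ≈ 344.27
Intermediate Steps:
F = -630 - √86 (F = 2 + (-632 - √(-84 + 170)) = 2 + (-632 - √86) = -630 - √86 ≈ -639.27)
Z = 225 (Z = 15*15 = 225)
Z + (-520 - F) = 225 + (-520 - (-630 - √86)) = 225 + (-520 + (630 + √86)) = 225 + (110 + √86) = 335 + √86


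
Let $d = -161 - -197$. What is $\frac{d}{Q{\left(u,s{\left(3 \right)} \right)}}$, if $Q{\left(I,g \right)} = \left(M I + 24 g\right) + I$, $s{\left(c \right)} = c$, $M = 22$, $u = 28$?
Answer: $\frac{9}{179} \approx 0.050279$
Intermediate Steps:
$Q{\left(I,g \right)} = 23 I + 24 g$ ($Q{\left(I,g \right)} = \left(22 I + 24 g\right) + I = 23 I + 24 g$)
$d = 36$ ($d = -161 + 197 = 36$)
$\frac{d}{Q{\left(u,s{\left(3 \right)} \right)}} = \frac{36}{23 \cdot 28 + 24 \cdot 3} = \frac{36}{644 + 72} = \frac{36}{716} = 36 \cdot \frac{1}{716} = \frac{9}{179}$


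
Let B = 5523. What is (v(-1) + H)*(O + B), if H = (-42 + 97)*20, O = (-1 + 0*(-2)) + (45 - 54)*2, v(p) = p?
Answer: 6048896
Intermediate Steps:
O = -19 (O = (-1 + 0) - 9*2 = -1 - 18 = -19)
H = 1100 (H = 55*20 = 1100)
(v(-1) + H)*(O + B) = (-1 + 1100)*(-19 + 5523) = 1099*5504 = 6048896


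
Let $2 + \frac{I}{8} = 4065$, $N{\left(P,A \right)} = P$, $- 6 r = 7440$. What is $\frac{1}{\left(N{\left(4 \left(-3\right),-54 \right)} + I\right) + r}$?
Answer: $\frac{1}{31252} \approx 3.1998 \cdot 10^{-5}$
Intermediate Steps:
$r = -1240$ ($r = \left(- \frac{1}{6}\right) 7440 = -1240$)
$I = 32504$ ($I = -16 + 8 \cdot 4065 = -16 + 32520 = 32504$)
$\frac{1}{\left(N{\left(4 \left(-3\right),-54 \right)} + I\right) + r} = \frac{1}{\left(4 \left(-3\right) + 32504\right) - 1240} = \frac{1}{\left(-12 + 32504\right) - 1240} = \frac{1}{32492 - 1240} = \frac{1}{31252}$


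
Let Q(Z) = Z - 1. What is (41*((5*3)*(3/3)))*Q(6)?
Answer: 3075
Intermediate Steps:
Q(Z) = -1 + Z
(41*((5*3)*(3/3)))*Q(6) = (41*((5*3)*(3/3)))*(-1 + 6) = (41*(15*(3*(⅓))))*5 = (41*(15*1))*5 = (41*15)*5 = 615*5 = 3075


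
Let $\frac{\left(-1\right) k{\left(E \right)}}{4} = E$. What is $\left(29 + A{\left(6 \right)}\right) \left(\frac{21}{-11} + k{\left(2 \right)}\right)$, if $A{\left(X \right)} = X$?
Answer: $- \frac{3815}{11} \approx -346.82$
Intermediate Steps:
$k{\left(E \right)} = - 4 E$
$\left(29 + A{\left(6 \right)}\right) \left(\frac{21}{-11} + k{\left(2 \right)}\right) = \left(29 + 6\right) \left(\frac{21}{-11} - 8\right) = 35 \left(21 \left(- \frac{1}{11}\right) - 8\right) = 35 \left(- \frac{21}{11} - 8\right) = 35 \left(- \frac{109}{11}\right) = - \frac{3815}{11}$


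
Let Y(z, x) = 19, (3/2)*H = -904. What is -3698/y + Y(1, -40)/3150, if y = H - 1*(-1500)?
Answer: -4361869/1059975 ≈ -4.1151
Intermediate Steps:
H = -1808/3 (H = (⅔)*(-904) = -1808/3 ≈ -602.67)
y = 2692/3 (y = -1808/3 - 1*(-1500) = -1808/3 + 1500 = 2692/3 ≈ 897.33)
-3698/y + Y(1, -40)/3150 = -3698/2692/3 + 19/3150 = -3698*3/2692 + 19*(1/3150) = -5547/1346 + 19/3150 = -4361869/1059975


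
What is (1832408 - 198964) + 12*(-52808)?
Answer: 999748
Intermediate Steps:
(1832408 - 198964) + 12*(-52808) = 1633444 - 633696 = 999748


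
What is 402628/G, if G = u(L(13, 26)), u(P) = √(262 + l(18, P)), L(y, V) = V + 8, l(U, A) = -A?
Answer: 201314*√57/57 ≈ 26665.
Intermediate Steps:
L(y, V) = 8 + V
u(P) = √(262 - P)
G = 2*√57 (G = √(262 - (8 + 26)) = √(262 - 1*34) = √(262 - 34) = √228 = 2*√57 ≈ 15.100)
402628/G = 402628/((2*√57)) = 402628*(√57/114) = 201314*√57/57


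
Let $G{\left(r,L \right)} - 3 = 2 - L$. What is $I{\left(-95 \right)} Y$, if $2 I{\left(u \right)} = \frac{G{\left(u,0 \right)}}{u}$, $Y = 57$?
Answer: $- \frac{3}{2} \approx -1.5$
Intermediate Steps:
$G{\left(r,L \right)} = 5 - L$ ($G{\left(r,L \right)} = 3 - \left(-2 + L\right) = 5 - L$)
$I{\left(u \right)} = \frac{5}{2 u}$ ($I{\left(u \right)} = \frac{\left(5 - 0\right) \frac{1}{u}}{2} = \frac{\left(5 + 0\right) \frac{1}{u}}{2} = \frac{5 \frac{1}{u}}{2} = \frac{5}{2 u}$)
$I{\left(-95 \right)} Y = \frac{5}{2 \left(-95\right)} 57 = \frac{5}{2} \left(- \frac{1}{95}\right) 57 = \left(- \frac{1}{38}\right) 57 = - \frac{3}{2}$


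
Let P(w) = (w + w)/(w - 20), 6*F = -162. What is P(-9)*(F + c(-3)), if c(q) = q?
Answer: -540/29 ≈ -18.621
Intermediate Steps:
F = -27 (F = (⅙)*(-162) = -27)
P(w) = 2*w/(-20 + w) (P(w) = (2*w)/(-20 + w) = 2*w/(-20 + w))
P(-9)*(F + c(-3)) = (2*(-9)/(-20 - 9))*(-27 - 3) = (2*(-9)/(-29))*(-30) = (2*(-9)*(-1/29))*(-30) = (18/29)*(-30) = -540/29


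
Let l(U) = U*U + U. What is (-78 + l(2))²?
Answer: 5184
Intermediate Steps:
l(U) = U + U² (l(U) = U² + U = U + U²)
(-78 + l(2))² = (-78 + 2*(1 + 2))² = (-78 + 2*3)² = (-78 + 6)² = (-72)² = 5184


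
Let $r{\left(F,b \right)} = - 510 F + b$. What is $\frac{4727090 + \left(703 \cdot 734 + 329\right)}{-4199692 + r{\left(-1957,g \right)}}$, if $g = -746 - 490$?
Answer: $- \frac{5243421}{3202858} \approx -1.6371$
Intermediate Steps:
$g = -1236$ ($g = -746 - 490 = -1236$)
$r{\left(F,b \right)} = b - 510 F$
$\frac{4727090 + \left(703 \cdot 734 + 329\right)}{-4199692 + r{\left(-1957,g \right)}} = \frac{4727090 + \left(703 \cdot 734 + 329\right)}{-4199692 - -996834} = \frac{4727090 + \left(516002 + 329\right)}{-4199692 + \left(-1236 + 998070\right)} = \frac{4727090 + 516331}{-4199692 + 996834} = \frac{5243421}{-3202858} = 5243421 \left(- \frac{1}{3202858}\right) = - \frac{5243421}{3202858}$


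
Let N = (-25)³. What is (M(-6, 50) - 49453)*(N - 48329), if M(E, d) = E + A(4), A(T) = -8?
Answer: 3163612518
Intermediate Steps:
N = -15625
M(E, d) = -8 + E (M(E, d) = E - 8 = -8 + E)
(M(-6, 50) - 49453)*(N - 48329) = ((-8 - 6) - 49453)*(-15625 - 48329) = (-14 - 49453)*(-63954) = -49467*(-63954) = 3163612518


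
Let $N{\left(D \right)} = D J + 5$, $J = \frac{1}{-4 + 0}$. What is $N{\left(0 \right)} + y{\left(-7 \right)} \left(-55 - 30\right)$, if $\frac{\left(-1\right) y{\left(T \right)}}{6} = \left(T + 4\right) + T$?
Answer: $-5095$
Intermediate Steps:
$y{\left(T \right)} = -24 - 12 T$ ($y{\left(T \right)} = - 6 \left(\left(T + 4\right) + T\right) = - 6 \left(\left(4 + T\right) + T\right) = - 6 \left(4 + 2 T\right) = -24 - 12 T$)
$J = - \frac{1}{4}$ ($J = \frac{1}{-4} = - \frac{1}{4} \approx -0.25$)
$N{\left(D \right)} = 5 - \frac{D}{4}$ ($N{\left(D \right)} = D \left(- \frac{1}{4}\right) + 5 = - \frac{D}{4} + 5 = 5 - \frac{D}{4}$)
$N{\left(0 \right)} + y{\left(-7 \right)} \left(-55 - 30\right) = \left(5 - 0\right) + \left(-24 - -84\right) \left(-55 - 30\right) = \left(5 + 0\right) + \left(-24 + 84\right) \left(-55 - 30\right) = 5 + 60 \left(-85\right) = 5 - 5100 = -5095$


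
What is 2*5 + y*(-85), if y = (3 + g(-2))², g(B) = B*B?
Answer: -4155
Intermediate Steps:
g(B) = B²
y = 49 (y = (3 + (-2)²)² = (3 + 4)² = 7² = 49)
2*5 + y*(-85) = 2*5 + 49*(-85) = 10 - 4165 = -4155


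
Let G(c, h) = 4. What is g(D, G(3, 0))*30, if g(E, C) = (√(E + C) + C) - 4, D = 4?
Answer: 60*√2 ≈ 84.853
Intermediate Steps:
g(E, C) = -4 + C + √(C + E) (g(E, C) = (√(C + E) + C) - 4 = (C + √(C + E)) - 4 = -4 + C + √(C + E))
g(D, G(3, 0))*30 = (-4 + 4 + √(4 + 4))*30 = (-4 + 4 + √8)*30 = (-4 + 4 + 2*√2)*30 = (2*√2)*30 = 60*√2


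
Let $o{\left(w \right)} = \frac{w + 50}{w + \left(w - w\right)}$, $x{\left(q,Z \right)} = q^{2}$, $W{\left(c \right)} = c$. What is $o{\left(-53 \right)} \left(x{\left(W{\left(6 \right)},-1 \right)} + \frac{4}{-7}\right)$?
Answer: $\frac{744}{371} \approx 2.0054$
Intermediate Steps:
$o{\left(w \right)} = \frac{50 + w}{w}$ ($o{\left(w \right)} = \frac{50 + w}{w + 0} = \frac{50 + w}{w}$)
$o{\left(-53 \right)} \left(x{\left(W{\left(6 \right)},-1 \right)} + \frac{4}{-7}\right) = \frac{50 - 53}{-53} \left(6^{2} + \frac{4}{-7}\right) = \left(- \frac{1}{53}\right) \left(-3\right) \left(36 + 4 \left(- \frac{1}{7}\right)\right) = \frac{3 \left(36 - \frac{4}{7}\right)}{53} = \frac{3}{53} \cdot \frac{248}{7} = \frac{744}{371}$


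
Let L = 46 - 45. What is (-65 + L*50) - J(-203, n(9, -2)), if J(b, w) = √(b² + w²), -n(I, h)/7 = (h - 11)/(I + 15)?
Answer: -15 - 7*√484585/24 ≈ -218.04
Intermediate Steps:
n(I, h) = -7*(-11 + h)/(15 + I) (n(I, h) = -7*(h - 11)/(I + 15) = -7*(-11 + h)/(15 + I))
L = 1
(-65 + L*50) - J(-203, n(9, -2)) = (-65 + 1*50) - √((-203)² + (7*(11 - 1*(-2))/(15 + 9))²) = (-65 + 50) - √(41209 + (7*(11 + 2)/24)²) = -15 - √(41209 + (7*(1/24)*13)²) = -15 - √(41209 + (91/24)²) = -15 - √(41209 + 8281/576) = -15 - √(23744665/576) = -15 - 7*√484585/24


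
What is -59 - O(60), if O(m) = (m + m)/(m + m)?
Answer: -60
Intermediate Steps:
O(m) = 1 (O(m) = (2*m)/((2*m)) = (2*m)*(1/(2*m)) = 1)
-59 - O(60) = -59 - 1*1 = -59 - 1 = -60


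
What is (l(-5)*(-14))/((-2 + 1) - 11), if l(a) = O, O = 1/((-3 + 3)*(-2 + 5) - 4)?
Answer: -7/24 ≈ -0.29167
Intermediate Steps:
O = -¼ (O = 1/(0*3 - 4) = 1/(0 - 4) = 1/(-4) = -¼ ≈ -0.25000)
l(a) = -¼
(l(-5)*(-14))/((-2 + 1) - 11) = (-¼*(-14))/((-2 + 1) - 11) = 7/(2*(-1 - 11)) = (7/2)/(-12) = (7/2)*(-1/12) = -7/24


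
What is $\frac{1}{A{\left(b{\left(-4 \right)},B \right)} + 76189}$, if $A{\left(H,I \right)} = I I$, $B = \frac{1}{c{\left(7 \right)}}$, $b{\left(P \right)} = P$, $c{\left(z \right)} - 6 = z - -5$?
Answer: $\frac{324}{24685237} \approx 1.3125 \cdot 10^{-5}$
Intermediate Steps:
$c{\left(z \right)} = 11 + z$ ($c{\left(z \right)} = 6 + \left(z - -5\right) = 6 + \left(z + 5\right) = 6 + \left(5 + z\right) = 11 + z$)
$B = \frac{1}{18}$ ($B = \frac{1}{11 + 7} = \frac{1}{18} \approx 0.055556$)
$A{\left(H,I \right)} = I^{2}$
$\frac{1}{A{\left(b{\left(-4 \right)},B \right)} + 76189} = \frac{1}{\left(\frac{1}{18}\right)^{2} + 76189} = \frac{1}{\frac{1}{324} + 76189} = \frac{1}{\frac{24685237}{324}} = \frac{324}{24685237}$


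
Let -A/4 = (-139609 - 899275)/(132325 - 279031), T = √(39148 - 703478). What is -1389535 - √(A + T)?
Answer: -1389535 - √(-3110418696 + 109809441*I*√664330)/10479 ≈ -1.3896e+6 - 20.541*I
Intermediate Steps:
T = I*√664330 (T = √(-664330) = I*√664330 ≈ 815.06*I)
A = -296824/10479 (A = -4*(-139609 - 899275)/(132325 - 279031) = -(-4155536)/(-146706) = -(-4155536)*(-1)/146706 = -4*74206/10479 = -296824/10479 ≈ -28.326)
-1389535 - √(A + T) = -1389535 - √(-296824/10479 + I*√664330)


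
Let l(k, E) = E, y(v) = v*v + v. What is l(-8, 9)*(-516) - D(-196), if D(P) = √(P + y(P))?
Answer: -4644 - 14*√194 ≈ -4839.0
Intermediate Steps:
y(v) = v + v² (y(v) = v² + v = v + v²)
D(P) = √(P + P*(1 + P))
l(-8, 9)*(-516) - D(-196) = 9*(-516) - √(-196*(2 - 196)) = -4644 - √(-196*(-194)) = -4644 - √38024 = -4644 - 14*√194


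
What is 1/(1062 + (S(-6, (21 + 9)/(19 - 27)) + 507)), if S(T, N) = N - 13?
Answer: 4/6209 ≈ 0.00064423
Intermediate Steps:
S(T, N) = -13 + N
1/(1062 + (S(-6, (21 + 9)/(19 - 27)) + 507)) = 1/(1062 + ((-13 + (21 + 9)/(19 - 27)) + 507)) = 1/(1062 + ((-13 + 30/(-8)) + 507)) = 1/(1062 + ((-13 + 30*(-⅛)) + 507)) = 1/(1062 + ((-13 - 15/4) + 507)) = 1/(1062 + (-67/4 + 507)) = 1/(1062 + 1961/4) = 1/(6209/4) = 4/6209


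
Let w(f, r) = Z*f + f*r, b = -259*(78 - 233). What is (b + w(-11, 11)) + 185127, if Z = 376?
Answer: 221015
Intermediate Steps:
b = 40145 (b = -259*(-155) = 40145)
w(f, r) = 376*f + f*r
(b + w(-11, 11)) + 185127 = (40145 - 11*(376 + 11)) + 185127 = (40145 - 11*387) + 185127 = (40145 - 4257) + 185127 = 35888 + 185127 = 221015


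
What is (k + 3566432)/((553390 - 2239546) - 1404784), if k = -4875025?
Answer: 1308593/3090940 ≈ 0.42336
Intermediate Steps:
(k + 3566432)/((553390 - 2239546) - 1404784) = (-4875025 + 3566432)/((553390 - 2239546) - 1404784) = -1308593/(-1686156 - 1404784) = -1308593/(-3090940) = -1308593*(-1/3090940) = 1308593/3090940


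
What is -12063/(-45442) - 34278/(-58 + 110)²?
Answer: -381260631/30718792 ≈ -12.411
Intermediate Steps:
-12063/(-45442) - 34278/(-58 + 110)² = -12063*(-1/45442) - 34278/(52²) = 12063/45442 - 34278/2704 = 12063/45442 - 34278*1/2704 = 12063/45442 - 17139/1352 = -381260631/30718792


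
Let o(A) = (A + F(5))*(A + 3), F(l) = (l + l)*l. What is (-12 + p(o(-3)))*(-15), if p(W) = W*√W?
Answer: 180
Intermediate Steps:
F(l) = 2*l² (F(l) = (2*l)*l = 2*l²)
o(A) = (3 + A)*(50 + A) (o(A) = (A + 2*5²)*(A + 3) = (A + 2*25)*(3 + A) = (A + 50)*(3 + A) = (50 + A)*(3 + A) = (3 + A)*(50 + A))
p(W) = W^(3/2)
(-12 + p(o(-3)))*(-15) = (-12 + (150 + (-3)² + 53*(-3))^(3/2))*(-15) = (-12 + (150 + 9 - 159)^(3/2))*(-15) = (-12 + 0^(3/2))*(-15) = (-12 + 0)*(-15) = -12*(-15) = 180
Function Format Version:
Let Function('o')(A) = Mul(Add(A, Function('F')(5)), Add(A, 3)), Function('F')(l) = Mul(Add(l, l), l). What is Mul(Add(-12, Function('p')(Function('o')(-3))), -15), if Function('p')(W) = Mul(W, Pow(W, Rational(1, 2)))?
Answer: 180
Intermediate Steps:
Function('F')(l) = Mul(2, Pow(l, 2)) (Function('F')(l) = Mul(Mul(2, l), l) = Mul(2, Pow(l, 2)))
Function('o')(A) = Mul(Add(3, A), Add(50, A)) (Function('o')(A) = Mul(Add(A, Mul(2, Pow(5, 2))), Add(A, 3)) = Mul(Add(A, Mul(2, 25)), Add(3, A)) = Mul(Add(A, 50), Add(3, A)) = Mul(Add(50, A), Add(3, A)) = Mul(Add(3, A), Add(50, A)))
Function('p')(W) = Pow(W, Rational(3, 2))
Mul(Add(-12, Function('p')(Function('o')(-3))), -15) = Mul(Add(-12, Pow(Add(150, Pow(-3, 2), Mul(53, -3)), Rational(3, 2))), -15) = Mul(Add(-12, Pow(Add(150, 9, -159), Rational(3, 2))), -15) = Mul(Add(-12, Pow(0, Rational(3, 2))), -15) = Mul(Add(-12, 0), -15) = Mul(-12, -15) = 180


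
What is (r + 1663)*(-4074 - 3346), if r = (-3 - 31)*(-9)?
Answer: -14609980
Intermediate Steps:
r = 306 (r = -34*(-9) = 306)
(r + 1663)*(-4074 - 3346) = (306 + 1663)*(-4074 - 3346) = 1969*(-7420) = -14609980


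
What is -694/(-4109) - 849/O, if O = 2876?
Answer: -1492597/11817484 ≈ -0.12630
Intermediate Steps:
-694/(-4109) - 849/O = -694/(-4109) - 849/2876 = -694*(-1/4109) - 849*1/2876 = 694/4109 - 849/2876 = -1492597/11817484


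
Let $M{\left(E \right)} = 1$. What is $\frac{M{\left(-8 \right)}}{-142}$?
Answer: $- \frac{1}{142} \approx -0.0070423$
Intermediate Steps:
$\frac{M{\left(-8 \right)}}{-142} = 1 \frac{1}{-142} = 1 \left(- \frac{1}{142}\right) = - \frac{1}{142}$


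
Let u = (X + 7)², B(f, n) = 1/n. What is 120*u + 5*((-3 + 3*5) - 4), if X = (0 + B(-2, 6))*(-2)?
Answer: 16120/3 ≈ 5373.3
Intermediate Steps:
X = -⅓ (X = (0 + 1/6)*(-2) = (0 + ⅙)*(-2) = (⅙)*(-2) = -⅓ ≈ -0.33333)
u = 400/9 (u = (-⅓ + 7)² = (20/3)² = 400/9 ≈ 44.444)
120*u + 5*((-3 + 3*5) - 4) = 120*(400/9) + 5*((-3 + 3*5) - 4) = 16000/3 + 5*((-3 + 15) - 4) = 16000/3 + 5*(12 - 4) = 16000/3 + 5*8 = 16000/3 + 40 = 16120/3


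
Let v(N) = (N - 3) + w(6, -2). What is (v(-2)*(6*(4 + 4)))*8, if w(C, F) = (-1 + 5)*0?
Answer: -1920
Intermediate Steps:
w(C, F) = 0 (w(C, F) = 4*0 = 0)
v(N) = -3 + N (v(N) = (N - 3) + 0 = (-3 + N) + 0 = -3 + N)
(v(-2)*(6*(4 + 4)))*8 = ((-3 - 2)*(6*(4 + 4)))*8 = -30*8*8 = -5*48*8 = -240*8 = -1920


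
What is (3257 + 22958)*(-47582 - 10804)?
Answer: -1530588990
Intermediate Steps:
(3257 + 22958)*(-47582 - 10804) = 26215*(-58386) = -1530588990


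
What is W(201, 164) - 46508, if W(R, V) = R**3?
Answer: 8074093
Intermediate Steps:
W(201, 164) - 46508 = 201**3 - 46508 = 8120601 - 46508 = 8074093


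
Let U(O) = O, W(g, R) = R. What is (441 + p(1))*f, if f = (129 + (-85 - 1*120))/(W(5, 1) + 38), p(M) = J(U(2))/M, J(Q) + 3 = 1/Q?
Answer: -33326/39 ≈ -854.51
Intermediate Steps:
J(Q) = -3 + 1/Q
p(M) = -5/(2*M) (p(M) = (-3 + 1/2)/M = (-3 + ½)/M = -5/(2*M))
f = -76/39 (f = (129 + (-85 - 1*120))/(1 + 38) = (129 + (-85 - 120))/39 = (129 - 205)*(1/39) = -76*1/39 = -76/39 ≈ -1.9487)
(441 + p(1))*f = (441 - 5/2/1)*(-76/39) = (441 - 5/2*1)*(-76/39) = (441 - 5/2)*(-76/39) = (877/2)*(-76/39) = -33326/39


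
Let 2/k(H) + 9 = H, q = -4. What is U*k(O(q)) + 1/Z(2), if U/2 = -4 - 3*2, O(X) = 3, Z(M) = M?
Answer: 43/6 ≈ 7.1667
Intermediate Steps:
k(H) = 2/(-9 + H)
U = -20 (U = 2*(-4 - 3*2) = 2*(-4 - 6) = 2*(-10) = -20)
U*k(O(q)) + 1/Z(2) = -40/(-9 + 3) + 1/2 = -40/(-6) + 1/2 = -40*(-1)/6 + 1/2 = -20*(-1/3) + 1/2 = 20/3 + 1/2 = 43/6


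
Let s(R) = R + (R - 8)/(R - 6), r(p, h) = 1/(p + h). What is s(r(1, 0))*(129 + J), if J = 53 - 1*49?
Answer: 1596/5 ≈ 319.20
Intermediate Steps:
r(p, h) = 1/(h + p)
s(R) = R + (-8 + R)/(-6 + R)
J = 4 (J = 53 - 49 = 4)
s(r(1, 0))*(129 + J) = ((-8 + (1/(0 + 1))² - 5/(0 + 1))/(-6 + 1/(0 + 1)))*(129 + 4) = ((-8 + (1/1)² - 5/1)/(-6 + 1/1))*133 = ((-8 + 1² - 5*1)/(-6 + 1))*133 = ((-8 + 1 - 5)/(-5))*133 = -⅕*(-12)*133 = (12/5)*133 = 1596/5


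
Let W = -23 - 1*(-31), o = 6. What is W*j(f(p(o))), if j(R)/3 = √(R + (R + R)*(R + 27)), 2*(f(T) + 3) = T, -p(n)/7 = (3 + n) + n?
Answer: 48*√777 ≈ 1338.0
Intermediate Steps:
p(n) = -21 - 14*n (p(n) = -7*((3 + n) + n) = -7*(3 + 2*n) = -21 - 14*n)
f(T) = -3 + T/2
W = 8 (W = -23 + 31 = 8)
j(R) = 3*√(R + 2*R*(27 + R)) (j(R) = 3*√(R + (R + R)*(R + 27)) = 3*√(R + (2*R)*(27 + R)) = 3*√(R + 2*R*(27 + R)))
W*j(f(p(o))) = 8*(3*√((-3 + (-21 - 14*6)/2)*(55 + 2*(-3 + (-21 - 14*6)/2)))) = 8*(3*√((-3 + (-21 - 84)/2)*(55 + 2*(-3 + (-21 - 84)/2)))) = 8*(3*√((-3 + (½)*(-105))*(55 + 2*(-3 + (½)*(-105))))) = 8*(3*√((-3 - 105/2)*(55 + 2*(-3 - 105/2)))) = 8*(3*√(-111*(55 + 2*(-111/2))/2)) = 8*(3*√(-111*(55 - 111)/2)) = 8*(3*√(-111/2*(-56))) = 8*(3*√3108) = 8*(3*(2*√777)) = 8*(6*√777) = 48*√777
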